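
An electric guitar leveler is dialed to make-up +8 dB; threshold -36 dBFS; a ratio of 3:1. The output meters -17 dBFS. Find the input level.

-3 dBFS

Before make-up, the level was -17 − 8 = -25 dBFS.
The compressed level sits -25 − (-36) = 11 dB over threshold.
Undo the ratio: input overshoot = 11 × 3 = 33 dB, giving input = -3 dBFS.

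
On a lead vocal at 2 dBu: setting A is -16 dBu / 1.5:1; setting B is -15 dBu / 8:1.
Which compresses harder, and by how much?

B, by 8.875 dB

A: 18 dB over, compressed to 12 dB over, so 6 dB of GR.
B: 17 dB over, compressed to 2.125 dB over, so 14.875 dB of GR.
B reduces 8.875 dB more.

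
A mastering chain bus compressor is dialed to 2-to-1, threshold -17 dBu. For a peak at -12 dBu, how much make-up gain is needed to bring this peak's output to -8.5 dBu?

6 dB

Without make-up, output = threshold + overshoot/2 = -17 + 2.5 = -14.5 dBu.
Gap to target: 6 dB.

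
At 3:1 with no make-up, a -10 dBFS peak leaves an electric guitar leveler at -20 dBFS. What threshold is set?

-25 dBFS

Input is 15 dB above T (since output overshoot × R = input overshoot: (-20 − T)·3 = -10 − T gives T = -25 dBFS).
Check: -25 + (-10 − (-25))/3 = -25 + 5 = -20 dBFS. ✓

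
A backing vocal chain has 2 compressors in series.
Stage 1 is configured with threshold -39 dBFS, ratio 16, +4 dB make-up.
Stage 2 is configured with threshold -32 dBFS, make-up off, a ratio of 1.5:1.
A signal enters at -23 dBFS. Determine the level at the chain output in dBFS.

Stage 1: 16 dB above -39 dBFS, reduced 16:1 to 1 dB above → -38 dBFS; +4 dB make-up → -34 dBFS.
Stage 2: below threshold (-34 ≤ -32); passes unchanged; output -34 dBFS.

-34 dBFS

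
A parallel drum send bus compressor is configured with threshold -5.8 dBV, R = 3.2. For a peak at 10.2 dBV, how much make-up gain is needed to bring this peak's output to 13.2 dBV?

Without make-up, output = threshold + overshoot/3.2 = -5.8 + 5 = -0.8 dBV.
Gap to target: 14 dB.

14 dB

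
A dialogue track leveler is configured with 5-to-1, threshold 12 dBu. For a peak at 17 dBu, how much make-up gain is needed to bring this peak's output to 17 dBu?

The peak compresses to 12 + 5/5 = 13 dBu.
To reach 17 dBu requires 17 − 13 = 4 dB of make-up.

4 dB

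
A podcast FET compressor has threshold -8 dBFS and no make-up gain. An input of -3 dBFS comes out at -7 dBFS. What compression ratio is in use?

5:1

Input overshoot = -3 − (-8) = 5 dB; output overshoot = -7 − (-8) = 1 dB.
Ratio = 5 / 1 = 5.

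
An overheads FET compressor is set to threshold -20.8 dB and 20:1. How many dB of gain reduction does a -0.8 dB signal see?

19 dB

-0.8 dB exceeds the threshold by 20 dB.
A 20:1 ratio leaves 1 dB of that excess.
Gain reduction = 20 − 1 = 19 dB.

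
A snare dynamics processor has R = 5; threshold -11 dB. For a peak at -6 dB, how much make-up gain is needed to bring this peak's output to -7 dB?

The peak compresses to -11 + 5/5 = -10 dB.
To reach -7 dB requires -7 − (-10) = 3 dB of make-up.

3 dB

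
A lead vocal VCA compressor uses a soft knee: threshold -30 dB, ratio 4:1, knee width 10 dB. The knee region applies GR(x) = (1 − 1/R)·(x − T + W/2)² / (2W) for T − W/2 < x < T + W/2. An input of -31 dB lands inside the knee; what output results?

x − T + W/2 = -31 − (-30) + 5 = 4.
GR = (1 − 1/4) × 4² / 20 = 0.75 × 16 / 20 = 0.6 dB.
Output = -31 − 0.6 = -31.6 dB.

-31.6 dB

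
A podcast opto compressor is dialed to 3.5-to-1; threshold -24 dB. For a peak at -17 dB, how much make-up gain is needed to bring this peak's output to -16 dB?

6 dB

Overshoot 7 dB → 7/3.5 = 2 dB after compression, so the compressed level is -24 + 2 = -22 dB.
Make-up = target − compressed = -16 − (-22) = 6 dB.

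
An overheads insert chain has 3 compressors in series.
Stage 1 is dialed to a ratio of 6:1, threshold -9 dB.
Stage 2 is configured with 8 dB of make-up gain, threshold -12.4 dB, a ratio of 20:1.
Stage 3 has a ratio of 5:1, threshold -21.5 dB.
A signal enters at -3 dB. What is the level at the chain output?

Stage 1: -3 dB is 6 dB over -9 dB; at 6:1 that becomes 1 dB over, giving -8 dB.
Stage 2: -8 dB is 4.4 dB over -12.4 dB; at 20:1 that becomes 0.22 dB over, giving -12.18 dB; +8 dB make-up → -4.18 dB.
Stage 3: overshoot 17.32 dB → 17.32/5 = 3.464 dB → -18.036 dB.

-18.036 dB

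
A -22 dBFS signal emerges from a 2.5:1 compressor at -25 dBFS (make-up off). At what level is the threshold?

-27 dBFS

Let T be the threshold. Output overshoot = (input overshoot)/R, so -25 − T = (-22 − T)/2.5.
2.5·(-25 − T) = -22 − T → 1.5·T = -62.5 − (-22) = -40.5.
T = -40.5/1.5 = -27 dBFS.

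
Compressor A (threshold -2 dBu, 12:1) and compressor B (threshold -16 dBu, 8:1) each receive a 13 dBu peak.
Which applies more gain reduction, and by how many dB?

A: overshoot 15 dB → output overshoot 1.25 dB → GR 13.75 dB.
B: overshoot 29 dB → output overshoot 3.625 dB → GR 25.375 dB.
B reduces 11.625 dB more.

B, by 11.625 dB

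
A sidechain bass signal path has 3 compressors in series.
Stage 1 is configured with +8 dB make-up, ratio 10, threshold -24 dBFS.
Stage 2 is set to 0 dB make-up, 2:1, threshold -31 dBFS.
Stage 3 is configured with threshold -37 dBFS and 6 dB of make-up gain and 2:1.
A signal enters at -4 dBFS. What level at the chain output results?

-23.75 dBFS

Stage 1: 20 dB above -24 dBFS, reduced 10:1 to 2 dB above → -22 dBFS; +8 dB make-up → -14 dBFS.
Stage 2: overshoot 17 dB → 17/2 = 8.5 dB → -22.5 dBFS.
Stage 3: -22.5 dBFS is 14.5 dB over -37 dBFS; at 2:1 that becomes 7.25 dB over, giving -29.75 dBFS; +6 dB make-up → -23.75 dBFS.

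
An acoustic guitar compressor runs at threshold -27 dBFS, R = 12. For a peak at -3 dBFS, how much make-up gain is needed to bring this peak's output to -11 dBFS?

Without make-up, output = threshold + overshoot/12 = -27 + 2 = -25 dBFS.
Gap to target: 14 dB.

14 dB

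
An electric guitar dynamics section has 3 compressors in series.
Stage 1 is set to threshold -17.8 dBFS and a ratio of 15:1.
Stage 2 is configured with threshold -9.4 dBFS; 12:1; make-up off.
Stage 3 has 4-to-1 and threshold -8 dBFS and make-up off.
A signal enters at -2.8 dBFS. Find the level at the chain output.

-16.8 dBFS

Stage 1: overshoot 15 dB → 15/15 = 1 dB → -16.8 dBFS.
Stage 2: -16.8 dBFS is at or below the -9.4 dBFS threshold — no compression; output -16.8 dBFS.
Stage 3: below threshold (-16.8 ≤ -8); passes unchanged; output -16.8 dBFS.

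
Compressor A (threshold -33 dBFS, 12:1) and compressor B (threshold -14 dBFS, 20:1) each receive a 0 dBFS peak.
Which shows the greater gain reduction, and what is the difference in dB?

A: GR = 33 − 33/12 = 30.25 dB.
B: GR = 14 − 14/20 = 13.3 dB.
A reduces 16.95 dB more.

A, by 16.95 dB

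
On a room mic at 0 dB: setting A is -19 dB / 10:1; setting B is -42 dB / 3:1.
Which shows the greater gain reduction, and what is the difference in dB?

B, by 10.9 dB

A: overshoot 19 dB → output overshoot 1.9 dB → GR 17.1 dB.
B: overshoot 42 dB → output overshoot 14 dB → GR 28 dB.
Difference: 10.9 dB in favour of B.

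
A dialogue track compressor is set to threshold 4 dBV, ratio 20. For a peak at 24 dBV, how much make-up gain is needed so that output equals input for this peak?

Overshoot 20 dB → 20/20 = 1 dB after compression, so the compressed level is 4 + 1 = 5 dBV.
Make-up = target − compressed = 24 − 5 = 19 dB.

19 dB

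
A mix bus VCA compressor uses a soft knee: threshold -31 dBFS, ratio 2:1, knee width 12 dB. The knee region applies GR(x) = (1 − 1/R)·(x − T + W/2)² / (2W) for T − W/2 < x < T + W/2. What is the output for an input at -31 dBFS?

x − T + W/2 = -31 − (-31) + 6 = 6.
GR = (1 − 1/2) × 6² / 24 = 0.5 × 36 / 24 = 0.75 dB.
Output = -31 − 0.75 = -31.75 dBFS.

-31.75 dBFS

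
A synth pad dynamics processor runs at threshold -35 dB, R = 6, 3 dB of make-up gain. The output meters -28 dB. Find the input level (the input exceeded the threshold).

-11 dB

Before make-up, the level was -28 − 3 = -31 dB.
That's 4 dB above the -35 dB threshold.
Undo the ratio: input overshoot = 4 × 6 = 24 dB, giving input = -11 dB.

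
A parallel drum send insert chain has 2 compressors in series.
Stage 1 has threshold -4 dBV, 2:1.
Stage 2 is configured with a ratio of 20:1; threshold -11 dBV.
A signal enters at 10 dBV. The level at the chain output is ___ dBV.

Stage 1: 14 dB above -4 dBV, reduced 2:1 to 7 dB above → 3 dBV.
Stage 2: 14 dB above -11 dBV, reduced 20:1 to 0.7 dB above → -10.3 dBV.

-10.3 dBV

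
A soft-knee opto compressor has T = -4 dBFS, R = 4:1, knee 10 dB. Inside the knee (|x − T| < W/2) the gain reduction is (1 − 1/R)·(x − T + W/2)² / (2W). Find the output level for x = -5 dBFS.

x − T + W/2 = -5 − (-4) + 5 = 4.
GR = (1 − 1/4) × 4² / 20 = 0.75 × 16 / 20 = 0.6 dB.
Output = -5 − 0.6 = -5.6 dBFS.

-5.6 dBFS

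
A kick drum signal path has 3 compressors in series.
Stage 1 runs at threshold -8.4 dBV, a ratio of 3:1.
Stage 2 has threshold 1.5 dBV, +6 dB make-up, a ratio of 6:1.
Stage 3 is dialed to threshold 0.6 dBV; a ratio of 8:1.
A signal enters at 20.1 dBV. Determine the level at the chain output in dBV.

Stage 1: 20.1 dBV is 28.5 dB over -8.4 dBV; at 3:1 that becomes 9.5 dB over, giving 1.1 dBV.
Stage 2: 1.1 dBV is at or below the 1.5 dBV threshold — no compression; make-up brings it to 7.1 dBV.
Stage 3: overshoot 6.5 dB → 6.5/8 = 0.8125 dB → 1.4125 dBV.

1.4125 dBV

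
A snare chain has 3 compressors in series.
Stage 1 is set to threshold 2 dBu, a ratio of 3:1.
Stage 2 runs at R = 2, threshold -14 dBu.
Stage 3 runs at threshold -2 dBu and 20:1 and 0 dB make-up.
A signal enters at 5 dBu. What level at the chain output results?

-5.5 dBu

Stage 1: overshoot 3 dB → 3/3 = 1 dB → 3 dBu.
Stage 2: 17 dB above -14 dBu, reduced 2:1 to 8.5 dB above → -5.5 dBu.
Stage 3: below threshold (-5.5 ≤ -2); passes unchanged; output -5.5 dBu.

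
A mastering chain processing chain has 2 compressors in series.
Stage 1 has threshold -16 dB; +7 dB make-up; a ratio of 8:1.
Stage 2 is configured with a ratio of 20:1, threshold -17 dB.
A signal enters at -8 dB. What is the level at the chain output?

-16.55 dB

Stage 1: overshoot 8 dB → 8/8 = 1 dB → -15 dB; +7 dB make-up → -8 dB.
Stage 2: -8 dB is 9 dB over -17 dB; at 20:1 that becomes 0.45 dB over, giving -16.55 dB.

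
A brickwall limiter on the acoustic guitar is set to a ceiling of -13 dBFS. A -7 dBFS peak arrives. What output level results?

A brickwall limiter is an ∞:1 compressor: any input above the ceiling is clamped to -13 dBFS.

-13 dBFS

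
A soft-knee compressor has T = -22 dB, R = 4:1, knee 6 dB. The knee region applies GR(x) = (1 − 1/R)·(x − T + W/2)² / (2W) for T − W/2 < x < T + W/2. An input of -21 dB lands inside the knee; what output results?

x − T + W/2 = -21 − (-22) + 3 = 4.
GR = (1 − 1/4) × 4² / 12 = 0.75 × 16 / 12 = 1 dB.
Output = -21 − 1 = -22 dB.

-22 dB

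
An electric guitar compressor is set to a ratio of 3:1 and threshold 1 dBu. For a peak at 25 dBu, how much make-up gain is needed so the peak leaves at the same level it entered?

16 dB

Without make-up, output = threshold + overshoot/3 = 1 + 8 = 9 dBu.
Gap to target: 16 dB.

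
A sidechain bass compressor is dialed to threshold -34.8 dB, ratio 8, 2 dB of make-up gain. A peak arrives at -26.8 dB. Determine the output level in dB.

Overshoot: -26.8 − (-34.8) = 8 dB.
The 8 dB excess becomes 1 dB after 8:1 reduction.
So the level is -34.8 + 1 = -33.8 dB; make-up adds 2 dB, giving -31.8 dB.

-31.8 dB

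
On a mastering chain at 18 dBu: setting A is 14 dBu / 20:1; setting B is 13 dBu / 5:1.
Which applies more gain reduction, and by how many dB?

A: GR = 4 − 4/20 = 3.8 dB.
B: GR = 5 − 5/5 = 4 dB.
Difference: 0.2 dB in favour of B.

B, by 0.2 dB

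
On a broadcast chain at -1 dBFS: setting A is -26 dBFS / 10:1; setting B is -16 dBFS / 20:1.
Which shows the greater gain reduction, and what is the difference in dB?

A, by 8.25 dB

A: overshoot 25 dB → output overshoot 2.5 dB → GR 22.5 dB.
B: overshoot 15 dB → output overshoot 0.75 dB → GR 14.25 dB.
A applies 8.25 dB more gain reduction.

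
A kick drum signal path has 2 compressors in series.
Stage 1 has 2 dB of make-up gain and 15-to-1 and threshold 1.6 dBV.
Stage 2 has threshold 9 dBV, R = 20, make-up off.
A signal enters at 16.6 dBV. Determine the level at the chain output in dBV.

4.6 dBV

Stage 1: 15 dB above 1.6 dBV, reduced 15:1 to 1 dB above → 2.6 dBV; +2 dB make-up → 4.6 dBV.
Stage 2: 4.6 dBV is at or below the 9 dBV threshold — no compression; output 4.6 dBV.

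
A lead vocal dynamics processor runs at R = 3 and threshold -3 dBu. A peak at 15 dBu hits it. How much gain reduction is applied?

12 dB

15 dBu exceeds the threshold by 18 dB.
A 3:1 ratio leaves 6 dB of that excess.
GR = overshoot in − overshoot out = 18 − 6 = 12 dB.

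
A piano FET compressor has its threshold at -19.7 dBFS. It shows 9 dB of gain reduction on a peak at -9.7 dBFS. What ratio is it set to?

Input overshoot = -9.7 − (-19.7) = 10 dB.
Output overshoot = 10 − 9 = 1 dB.
Ratio = input overshoot / output overshoot = 10 / 1 = 10.

10:1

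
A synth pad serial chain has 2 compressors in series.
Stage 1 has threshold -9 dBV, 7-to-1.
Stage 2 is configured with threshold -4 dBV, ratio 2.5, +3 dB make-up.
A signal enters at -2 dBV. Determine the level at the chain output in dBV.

-5 dBV

Stage 1: 7 dB above -9 dBV, reduced 7:1 to 1 dB above → -8 dBV.
Stage 2: -8 dBV is at or below the -4 dBV threshold — no compression; make-up brings it to -5 dBV.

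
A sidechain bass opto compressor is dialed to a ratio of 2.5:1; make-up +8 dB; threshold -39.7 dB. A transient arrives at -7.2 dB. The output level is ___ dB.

Overshoot: -7.2 − (-39.7) = 32.5 dB.
The 32.5 dB excess becomes 13 dB after 2.5:1 reduction.
That puts the output at -26.7 dB; make-up adds 8 dB, giving -18.7 dB.

-18.7 dB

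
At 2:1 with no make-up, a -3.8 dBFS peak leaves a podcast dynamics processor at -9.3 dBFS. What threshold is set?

-14.8 dBFS

Let T be the threshold. Output overshoot = (input overshoot)/R, so -9.3 − T = (-3.8 − T)/2.
2·(-9.3 − T) = -3.8 − T → 1·T = -18.6 − (-3.8) = -14.8.
T = -14.8/1 = -14.8 dBFS.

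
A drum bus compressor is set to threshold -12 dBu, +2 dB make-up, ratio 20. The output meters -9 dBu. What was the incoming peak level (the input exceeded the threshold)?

Remove make-up: -9 − 2 = -11 dBu.
The compressed level sits -11 − (-12) = 1 dB over threshold.
Undo the ratio: input overshoot = 1 × 20 = 20 dB, giving input = 8 dBu.

8 dBu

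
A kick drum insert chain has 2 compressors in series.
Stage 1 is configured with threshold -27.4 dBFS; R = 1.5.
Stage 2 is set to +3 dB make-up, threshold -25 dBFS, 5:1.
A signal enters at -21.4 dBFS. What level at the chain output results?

Stage 1: 6 dB above -27.4 dBFS, reduced 1.5:1 to 4 dB above → -23.4 dBFS.
Stage 2: 1.6 dB above -25 dBFS, reduced 5:1 to 0.32 dB above → -24.68 dBFS; +3 dB make-up → -21.68 dBFS.

-21.68 dBFS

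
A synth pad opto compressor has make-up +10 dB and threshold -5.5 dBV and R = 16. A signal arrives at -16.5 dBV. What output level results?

-16.5 dBV is 11 dB below the -5.5 dBV threshold, so no gain reduction is applied.
Make-up gain adds 10 dB: -16.5 + 10 = -6.5 dBV.

-6.5 dBV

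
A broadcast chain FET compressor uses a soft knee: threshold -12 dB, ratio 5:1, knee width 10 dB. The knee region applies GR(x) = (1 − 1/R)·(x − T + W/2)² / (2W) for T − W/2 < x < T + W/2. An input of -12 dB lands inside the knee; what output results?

x − T + W/2 = -12 − (-12) + 5 = 5.
GR = (1 − 1/5) × 5² / 20 = 0.8 × 25 / 20 = 1 dB.
Output = -12 − 1 = -13 dB.

-13 dB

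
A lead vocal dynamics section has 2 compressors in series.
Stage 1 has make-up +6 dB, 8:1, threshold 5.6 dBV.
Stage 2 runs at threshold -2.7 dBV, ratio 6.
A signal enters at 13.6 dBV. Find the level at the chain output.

Stage 1: 8 dB above 5.6 dBV, reduced 8:1 to 1 dB above → 6.6 dBV; +6 dB make-up → 12.6 dBV.
Stage 2: 15.3 dB above -2.7 dBV, reduced 6:1 to 2.55 dB above → -0.15 dBV.

-0.15 dBV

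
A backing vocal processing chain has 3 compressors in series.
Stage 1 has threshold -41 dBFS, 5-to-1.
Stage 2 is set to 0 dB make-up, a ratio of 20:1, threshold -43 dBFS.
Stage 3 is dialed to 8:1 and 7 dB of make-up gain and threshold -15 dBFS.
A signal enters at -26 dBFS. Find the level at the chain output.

-35.75 dBFS

Stage 1: 15 dB above -41 dBFS, reduced 5:1 to 3 dB above → -38 dBFS.
Stage 2: 5 dB above -43 dBFS, reduced 20:1 to 0.25 dB above → -42.75 dBFS.
Stage 3: -42.75 dBFS is at or below the -15 dBFS threshold — no compression; make-up brings it to -35.75 dBFS.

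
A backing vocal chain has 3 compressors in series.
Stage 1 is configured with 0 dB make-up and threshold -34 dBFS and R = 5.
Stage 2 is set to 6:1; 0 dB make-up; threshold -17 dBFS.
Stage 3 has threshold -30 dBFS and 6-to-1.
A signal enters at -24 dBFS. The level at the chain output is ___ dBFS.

Stage 1: 10 dB above -34 dBFS, reduced 5:1 to 2 dB above → -32 dBFS.
Stage 2: -32 dBFS ≤ -17 dBFS, so stage 2 doesn't engage; output -32 dBFS.
Stage 3: -32 dBFS is at or below the -30 dBFS threshold — no compression; output -32 dBFS.

-32 dBFS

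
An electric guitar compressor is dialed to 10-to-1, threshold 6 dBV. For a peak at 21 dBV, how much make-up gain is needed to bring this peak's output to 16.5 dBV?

9 dB

The peak compresses to 6 + 15/10 = 7.5 dBV.
To reach 16.5 dBV requires 16.5 − 7.5 = 9 dB of make-up.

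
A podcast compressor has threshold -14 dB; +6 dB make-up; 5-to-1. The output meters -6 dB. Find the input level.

-4 dB

Remove make-up: -6 − 6 = -12 dB.
That's 2 dB above the -14 dB threshold.
Undo the ratio: input overshoot = 2 × 5 = 10 dB, giving input = -4 dB.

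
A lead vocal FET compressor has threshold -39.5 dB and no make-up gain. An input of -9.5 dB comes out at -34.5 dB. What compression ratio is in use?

Input overshoot = -9.5 − (-39.5) = 30 dB; output overshoot = -34.5 − (-39.5) = 5 dB.
Ratio = 30 / 5 = 6.

6:1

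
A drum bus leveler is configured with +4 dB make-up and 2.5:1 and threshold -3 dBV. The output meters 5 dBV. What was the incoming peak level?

7 dBV

Remove make-up: 5 − 4 = 1 dBV.
Post-compression overshoot = 1 − (-3) = 4 dB.
Input overshoot = R × output overshoot = 10 dB → input = -3 + 10 = 7 dBV.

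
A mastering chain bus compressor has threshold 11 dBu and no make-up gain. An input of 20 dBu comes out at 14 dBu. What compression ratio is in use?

3:1

Input overshoot = 20 − 11 = 9 dB; output overshoot = 14 − 11 = 3 dB.
Ratio = 9 / 3 = 3.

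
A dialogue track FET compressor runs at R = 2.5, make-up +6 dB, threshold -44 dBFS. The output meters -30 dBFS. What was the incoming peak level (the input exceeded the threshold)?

-24 dBFS

Stripping the +6 dB make-up gives -36 dBFS at the gain stage.
That's 8 dB above the -44 dBFS threshold.
Before 2.5:1 compression the overshoot was 8 × 2.5 = 20 dB, so input = -44 + 20 = -24 dBFS.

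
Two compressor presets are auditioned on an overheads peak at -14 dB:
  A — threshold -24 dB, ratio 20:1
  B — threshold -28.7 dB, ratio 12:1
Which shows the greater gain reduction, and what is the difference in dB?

A: overshoot 10 dB → output overshoot 0.5 dB → GR 9.5 dB.
B: overshoot 14.7 dB → output overshoot 1.225 dB → GR 13.475 dB.
B reduces 3.975 dB more.

B, by 3.975 dB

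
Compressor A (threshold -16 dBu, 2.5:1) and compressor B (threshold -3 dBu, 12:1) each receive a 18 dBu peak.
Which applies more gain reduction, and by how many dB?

A, by 1.15 dB

A: overshoot 34 dB → output overshoot 13.6 dB → GR 20.4 dB.
B: overshoot 21 dB → output overshoot 1.75 dB → GR 19.25 dB.
A applies 1.15 dB more gain reduction.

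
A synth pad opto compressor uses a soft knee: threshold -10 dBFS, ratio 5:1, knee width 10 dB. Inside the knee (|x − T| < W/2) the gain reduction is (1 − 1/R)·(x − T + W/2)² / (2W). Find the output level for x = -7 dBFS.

-9.56 dBFS

x − T + W/2 = -7 − (-10) + 5 = 8.
GR = (1 − 1/5) × 8² / 20 = 0.8 × 64 / 20 = 2.56 dB.
Output = -7 − 2.56 = -9.56 dBFS.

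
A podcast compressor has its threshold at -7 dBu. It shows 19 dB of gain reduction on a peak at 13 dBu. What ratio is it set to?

Input overshoot = 13 − (-7) = 20 dB.
Output overshoot = 20 − 19 = 1 dB.
Ratio = input overshoot / output overshoot = 20 / 1 = 20.

20:1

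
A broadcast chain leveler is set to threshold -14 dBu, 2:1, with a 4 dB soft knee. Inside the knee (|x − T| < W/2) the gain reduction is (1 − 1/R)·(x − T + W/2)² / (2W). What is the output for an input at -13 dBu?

x − T + W/2 = -13 − (-14) + 2 = 3.
GR = (1 − 1/2) × 3² / 8 = 0.5 × 9 / 8 = 0.5625 dB.
Output = -13 − 0.5625 = -13.5625 dBu.

-13.5625 dBu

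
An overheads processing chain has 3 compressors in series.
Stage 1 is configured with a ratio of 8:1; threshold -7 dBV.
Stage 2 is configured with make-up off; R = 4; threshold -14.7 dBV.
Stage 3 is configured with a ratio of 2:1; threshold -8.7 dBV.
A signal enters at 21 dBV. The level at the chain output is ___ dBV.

Stage 1: 21 dBV is 28 dB over -7 dBV; at 8:1 that becomes 3.5 dB over, giving -3.5 dBV.
Stage 2: overshoot 11.2 dB → 11.2/4 = 2.8 dB → -11.9 dBV.
Stage 3: -11.9 dBV is at or below the -8.7 dBV threshold — no compression; output -11.9 dBV.

-11.9 dBV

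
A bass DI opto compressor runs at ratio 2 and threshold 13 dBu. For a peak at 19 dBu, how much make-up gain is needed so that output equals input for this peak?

3 dB

Without make-up, output = threshold + overshoot/2 = 13 + 3 = 16 dBu.
Gap to target: 3 dB.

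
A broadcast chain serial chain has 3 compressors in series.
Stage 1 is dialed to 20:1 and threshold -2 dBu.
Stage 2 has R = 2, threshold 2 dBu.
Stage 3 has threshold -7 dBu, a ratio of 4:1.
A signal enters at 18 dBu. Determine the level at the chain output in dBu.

Stage 1: overshoot 20 dB → 20/20 = 1 dB → -1 dBu.
Stage 2: -1 dBu ≤ 2 dBu, so stage 2 doesn't engage; output -1 dBu.
Stage 3: overshoot 6 dB → 6/4 = 1.5 dB → -5.5 dBu.

-5.5 dBu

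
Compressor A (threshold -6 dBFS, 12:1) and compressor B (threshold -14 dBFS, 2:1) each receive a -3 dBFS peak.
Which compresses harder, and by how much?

A: overshoot 3 dB → output overshoot 0.25 dB → GR 2.75 dB.
B: overshoot 11 dB → output overshoot 5.5 dB → GR 5.5 dB.
Difference: 2.75 dB in favour of B.

B, by 2.75 dB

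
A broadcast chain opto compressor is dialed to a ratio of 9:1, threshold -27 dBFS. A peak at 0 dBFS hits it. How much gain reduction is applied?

24 dB

The signal is 27 dB above threshold.
A 9:1 ratio leaves 3 dB of that excess.
GR = overshoot in − overshoot out = 27 − 3 = 24 dB.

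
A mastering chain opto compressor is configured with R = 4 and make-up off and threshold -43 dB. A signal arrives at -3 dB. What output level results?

-33 dB

Overshoot: -3 − (-43) = 40 dB.
The 40 dB excess becomes 10 dB after 4:1 reduction.
That puts the output at -33 dB.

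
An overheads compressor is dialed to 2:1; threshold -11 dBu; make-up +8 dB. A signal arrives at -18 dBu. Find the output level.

-18 dBu is 7 dB below the -11 dBu threshold, so no gain reduction is applied.
Make-up gain adds 8 dB: -18 + 8 = -10 dBu.

-10 dBu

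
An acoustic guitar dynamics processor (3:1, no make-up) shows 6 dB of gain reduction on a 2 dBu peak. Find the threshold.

Gain reduction = 2 − (-4) = 6 dB; output overshoot = GR / (R − 1) = 6 / 2 = 3 dB.
Threshold = output − output overshoot = -4 − 3 = -7 dBu.

-7 dBu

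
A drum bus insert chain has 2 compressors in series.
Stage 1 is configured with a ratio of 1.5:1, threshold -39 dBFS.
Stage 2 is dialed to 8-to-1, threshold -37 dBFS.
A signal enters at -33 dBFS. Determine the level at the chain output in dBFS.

-36.75 dBFS

Stage 1: 6 dB above -39 dBFS, reduced 1.5:1 to 4 dB above → -35 dBFS.
Stage 2: -35 dBFS is 2 dB over -37 dBFS; at 8:1 that becomes 0.25 dB over, giving -36.75 dBFS.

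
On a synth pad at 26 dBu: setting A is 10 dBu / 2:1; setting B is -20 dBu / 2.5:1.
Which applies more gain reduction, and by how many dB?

B, by 19.6 dB

A: GR = 16 − 16/2 = 8 dB.
B: GR = 46 − 46/2.5 = 27.6 dB.
B applies 19.6 dB more gain reduction.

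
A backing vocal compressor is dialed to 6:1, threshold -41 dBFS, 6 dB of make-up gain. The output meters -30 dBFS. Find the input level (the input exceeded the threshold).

-11 dBFS

Stripping the +6 dB make-up gives -36 dBFS at the gain stage.
That's 5 dB above the -41 dBFS threshold.
Before 6:1 compression the overshoot was 5 × 6 = 30 dB, so input = -41 + 30 = -11 dBFS.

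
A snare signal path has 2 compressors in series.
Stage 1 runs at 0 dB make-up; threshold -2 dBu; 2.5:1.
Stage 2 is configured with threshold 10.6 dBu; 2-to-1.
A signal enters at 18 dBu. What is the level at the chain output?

Stage 1: 20 dB above -2 dBu, reduced 2.5:1 to 8 dB above → 6 dBu.
Stage 2: 6 dBu is at or below the 10.6 dBu threshold — no compression; output 6 dBu.

6 dBu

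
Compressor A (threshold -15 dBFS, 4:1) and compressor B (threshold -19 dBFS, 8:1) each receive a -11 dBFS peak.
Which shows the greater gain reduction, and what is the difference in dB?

A: GR = 4 − 4/4 = 3 dB.
B: GR = 8 − 8/8 = 7 dB.
B reduces 4 dB more.

B, by 4 dB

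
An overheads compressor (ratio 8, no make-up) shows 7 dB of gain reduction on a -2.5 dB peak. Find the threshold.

-10.5 dB

Input is 8 dB above T (since output overshoot × R = input overshoot: (-9.5 − T)·8 = -2.5 − T gives T = -10.5 dB).
Check: -10.5 + (-2.5 − (-10.5))/8 = -10.5 + 1 = -9.5 dB. ✓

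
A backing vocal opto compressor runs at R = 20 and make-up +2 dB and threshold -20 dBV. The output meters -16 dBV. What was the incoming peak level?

20 dBV

Before make-up, the level was -16 − 2 = -18 dBV.
That's 2 dB above the -20 dBV threshold.
Input overshoot = R × output overshoot = 40 dB → input = -20 + 40 = 20 dBV.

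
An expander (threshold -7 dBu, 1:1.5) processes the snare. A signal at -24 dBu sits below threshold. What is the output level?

The input is 17 dB below the -7 dBu threshold.
A 1:1.5 expander multiplies undershoot by 1.5: 17 × 1.5 = 25.5 dB below threshold.
Output = -7 − 25.5 = -32.5 dBu.

-32.5 dBu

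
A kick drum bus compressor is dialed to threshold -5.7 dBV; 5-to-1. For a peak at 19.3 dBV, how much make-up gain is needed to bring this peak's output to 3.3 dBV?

Overshoot 25 dB → 25/5 = 5 dB after compression, so the compressed level is -5.7 + 5 = -0.7 dBV.
Make-up = target − compressed = 3.3 − (-0.7) = 4 dB.

4 dB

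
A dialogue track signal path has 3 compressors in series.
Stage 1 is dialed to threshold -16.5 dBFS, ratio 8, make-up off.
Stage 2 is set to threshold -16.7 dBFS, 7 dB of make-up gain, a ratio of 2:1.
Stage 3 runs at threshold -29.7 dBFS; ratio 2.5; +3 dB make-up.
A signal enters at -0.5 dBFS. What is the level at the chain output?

-18.26 dBFS

Stage 1: -0.5 dBFS is 16 dB over -16.5 dBFS; at 8:1 that becomes 2 dB over, giving -14.5 dBFS.
Stage 2: -14.5 dBFS is 2.2 dB over -16.7 dBFS; at 2:1 that becomes 1.1 dB over, giving -15.6 dBFS; +7 dB make-up → -8.6 dBFS.
Stage 3: 21.1 dB above -29.7 dBFS, reduced 2.5:1 to 8.44 dB above → -21.26 dBFS; +3 dB make-up → -18.26 dBFS.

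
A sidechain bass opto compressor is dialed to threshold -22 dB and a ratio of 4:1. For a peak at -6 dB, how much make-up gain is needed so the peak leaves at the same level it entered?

The peak compresses to -22 + 16/4 = -18 dB.
To reach -6 dB requires -6 − (-18) = 12 dB of make-up.

12 dB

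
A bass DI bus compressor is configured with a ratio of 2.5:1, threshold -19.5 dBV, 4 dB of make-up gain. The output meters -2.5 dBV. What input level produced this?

13 dBV

Before make-up, the level was -2.5 − 4 = -6.5 dBV.
The compressed level sits -6.5 − (-19.5) = 13 dB over threshold.
Undo the ratio: input overshoot = 13 × 2.5 = 32.5 dB, giving input = 13 dBV.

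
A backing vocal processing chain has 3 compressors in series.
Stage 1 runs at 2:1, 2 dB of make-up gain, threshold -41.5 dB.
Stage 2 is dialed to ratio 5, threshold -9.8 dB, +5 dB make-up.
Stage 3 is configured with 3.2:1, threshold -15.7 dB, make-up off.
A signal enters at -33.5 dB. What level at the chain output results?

Stage 1: -33.5 dB is 8 dB over -41.5 dB; at 2:1 that becomes 4 dB over, giving -37.5 dB; +2 dB make-up → -35.5 dB.
Stage 2: -35.5 dB is at or below the -9.8 dB threshold — no compression; make-up brings it to -30.5 dB.
Stage 3: below threshold (-30.5 ≤ -15.7); passes unchanged; output -30.5 dB.

-30.5 dB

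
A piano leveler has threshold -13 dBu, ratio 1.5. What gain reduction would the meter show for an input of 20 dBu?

Overshoot = 20 − (-13) = 33 dB.
At 1.5:1, output sits 33/1.5 = 22 dB above threshold.
Gain reduction = 33 − 22 = 11 dB.

11 dB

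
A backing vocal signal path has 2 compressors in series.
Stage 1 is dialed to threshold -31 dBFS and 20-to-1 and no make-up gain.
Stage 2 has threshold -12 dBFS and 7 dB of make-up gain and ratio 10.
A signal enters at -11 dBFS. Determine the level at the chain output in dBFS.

Stage 1: 20 dB above -31 dBFS, reduced 20:1 to 1 dB above → -30 dBFS.
Stage 2: -30 dBFS is at or below the -12 dBFS threshold — no compression; make-up brings it to -23 dBFS.

-23 dBFS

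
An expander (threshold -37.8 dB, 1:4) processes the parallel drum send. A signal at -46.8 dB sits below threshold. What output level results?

Undershoot = (-37.8) − (-46.8) = 9 dB.
At 1:4, that expands to 36 dB under threshold.
Output = -37.8 − 36 = -73.8 dB.

-73.8 dB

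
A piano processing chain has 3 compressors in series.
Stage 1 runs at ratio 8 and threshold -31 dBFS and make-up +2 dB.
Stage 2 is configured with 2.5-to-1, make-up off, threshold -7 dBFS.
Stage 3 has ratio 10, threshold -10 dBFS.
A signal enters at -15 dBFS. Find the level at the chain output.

Stage 1: overshoot 16 dB → 16/8 = 2 dB → -29 dBFS; +2 dB make-up → -27 dBFS.
Stage 2: below threshold (-27 ≤ -7); passes unchanged; output -27 dBFS.
Stage 3: -27 dBFS is at or below the -10 dBFS threshold — no compression; output -27 dBFS.

-27 dBFS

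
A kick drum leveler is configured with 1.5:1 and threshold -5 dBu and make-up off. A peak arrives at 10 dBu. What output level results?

5 dBu

Overshoot: 10 − (-5) = 15 dB.
1.5:1 compression reduces that to 15/1.5 = 10 dB over.
That puts the output at 5 dBu.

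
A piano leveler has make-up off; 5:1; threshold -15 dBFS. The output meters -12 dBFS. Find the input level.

Post-compression overshoot = -12 − (-15) = 3 dB.
Undo the ratio: input overshoot = 3 × 5 = 15 dB, giving input = 0 dBFS.

0 dBFS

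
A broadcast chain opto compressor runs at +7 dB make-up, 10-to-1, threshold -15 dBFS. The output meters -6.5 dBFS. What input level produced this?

Remove make-up: -6.5 − 7 = -13.5 dBFS.
Post-compression overshoot = -13.5 − (-15) = 1.5 dB.
Before 10:1 compression the overshoot was 1.5 × 10 = 15 dB, so input = -15 + 15 = 0 dBFS.

0 dBFS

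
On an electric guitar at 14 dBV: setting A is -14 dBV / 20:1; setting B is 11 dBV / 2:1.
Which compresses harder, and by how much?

A: GR = 28 − 28/20 = 26.6 dB.
B: GR = 3 − 3/2 = 1.5 dB.
Difference: 25.1 dB in favour of A.

A, by 25.1 dB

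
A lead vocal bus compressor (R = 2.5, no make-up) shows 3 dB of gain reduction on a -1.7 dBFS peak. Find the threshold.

-6.7 dBFS

Gain reduction = -1.7 − (-4.7) = 3 dB; output overshoot = GR / (R − 1) = 3 / 1.5 = 2 dB.
Threshold = output − output overshoot = -4.7 − 2 = -6.7 dBFS.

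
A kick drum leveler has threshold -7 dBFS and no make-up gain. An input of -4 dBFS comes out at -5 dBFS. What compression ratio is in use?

1.5:1

Input overshoot = -4 − (-7) = 3 dB; output overshoot = -5 − (-7) = 2 dB.
Ratio = 3 / 2 = 1.5.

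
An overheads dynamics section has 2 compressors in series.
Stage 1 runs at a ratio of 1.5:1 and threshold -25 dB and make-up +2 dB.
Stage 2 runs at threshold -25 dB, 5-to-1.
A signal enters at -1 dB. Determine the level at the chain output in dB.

Stage 1: 24 dB above -25 dB, reduced 1.5:1 to 16 dB above → -9 dB; +2 dB make-up → -7 dB.
Stage 2: 18 dB above -25 dB, reduced 5:1 to 3.6 dB above → -21.4 dB.

-21.4 dB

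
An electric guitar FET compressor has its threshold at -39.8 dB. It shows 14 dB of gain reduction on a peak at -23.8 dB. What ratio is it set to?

8:1

Input overshoot = -23.8 − (-39.8) = 16 dB.
Output overshoot = 16 − 14 = 2 dB.
Ratio = input overshoot / output overshoot = 16 / 2 = 8.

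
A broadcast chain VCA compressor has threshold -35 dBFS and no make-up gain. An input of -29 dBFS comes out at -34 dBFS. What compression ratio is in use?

6:1

Input overshoot = -29 − (-35) = 6 dB; output overshoot = -34 − (-35) = 1 dB.
Ratio = 6 / 1 = 6.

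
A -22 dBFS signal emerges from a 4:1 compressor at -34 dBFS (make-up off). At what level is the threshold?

-38 dBFS

Let T be the threshold. Output overshoot = (input overshoot)/R, so -34 − T = (-22 − T)/4.
4·(-34 − T) = -22 − T → 3·T = -136 − (-22) = -114.
T = -114/3 = -38 dBFS.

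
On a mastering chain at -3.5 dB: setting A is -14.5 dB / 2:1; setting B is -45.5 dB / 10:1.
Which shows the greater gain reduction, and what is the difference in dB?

B, by 32.3 dB

A: 11 dB over, compressed to 5.5 dB over, so 5.5 dB of GR.
B: 42 dB over, compressed to 4.2 dB over, so 37.8 dB of GR.
Difference: 32.3 dB in favour of B.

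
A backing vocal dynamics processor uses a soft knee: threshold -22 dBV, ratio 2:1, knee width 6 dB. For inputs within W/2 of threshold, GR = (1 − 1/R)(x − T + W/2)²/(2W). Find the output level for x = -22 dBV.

x − T + W/2 = -22 − (-22) + 3 = 3.
GR = (1 − 1/2) × 3² / 12 = 0.5 × 9 / 12 = 0.375 dB.
Output = -22 − 0.375 = -22.375 dBV.

-22.375 dBV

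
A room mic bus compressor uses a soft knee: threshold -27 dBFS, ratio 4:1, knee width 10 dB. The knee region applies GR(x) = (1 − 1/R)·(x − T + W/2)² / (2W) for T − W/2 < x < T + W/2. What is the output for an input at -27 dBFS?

x − T + W/2 = -27 − (-27) + 5 = 5.
GR = (1 − 1/4) × 5² / 20 = 0.75 × 25 / 20 = 0.9375 dB.
Output = -27 − 0.9375 = -27.9375 dBFS.

-27.9375 dBFS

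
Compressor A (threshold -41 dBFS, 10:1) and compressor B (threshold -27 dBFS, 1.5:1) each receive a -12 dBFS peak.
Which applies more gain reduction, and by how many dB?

A: 29 dB over, compressed to 2.9 dB over, so 26.1 dB of GR.
B: 15 dB over, compressed to 10 dB over, so 5 dB of GR.
A applies 21.1 dB more gain reduction.

A, by 21.1 dB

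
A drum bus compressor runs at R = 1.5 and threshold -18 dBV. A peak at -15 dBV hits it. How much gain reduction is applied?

The signal is 3 dB above threshold.
After 1.5:1 compression the overshoot becomes 3/1.5 = 2 dB.
Gain reduction = 3 − 2 = 1 dB.

1 dB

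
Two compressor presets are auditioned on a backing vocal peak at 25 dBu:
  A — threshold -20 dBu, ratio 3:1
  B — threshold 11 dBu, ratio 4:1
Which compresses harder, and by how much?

A: GR = 45 − 45/3 = 30 dB.
B: GR = 14 − 14/4 = 10.5 dB.
A reduces 19.5 dB more.

A, by 19.5 dB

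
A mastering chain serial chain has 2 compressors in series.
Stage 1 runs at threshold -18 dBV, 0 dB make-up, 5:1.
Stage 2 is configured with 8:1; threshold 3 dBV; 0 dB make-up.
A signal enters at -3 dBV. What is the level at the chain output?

-15 dBV

Stage 1: -3 dBV is 15 dB over -18 dBV; at 5:1 that becomes 3 dB over, giving -15 dBV.
Stage 2: below threshold (-15 ≤ 3); passes unchanged; output -15 dBV.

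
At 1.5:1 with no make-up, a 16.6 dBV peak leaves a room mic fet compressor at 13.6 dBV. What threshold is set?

Let T be the threshold. Output overshoot = (input overshoot)/R, so 13.6 − T = (16.6 − T)/1.5.
1.5·(13.6 − T) = 16.6 − T → 0.5·T = 20.4 − 16.6 = 3.8.
T = 3.8/0.5 = 7.6 dBV.

7.6 dBV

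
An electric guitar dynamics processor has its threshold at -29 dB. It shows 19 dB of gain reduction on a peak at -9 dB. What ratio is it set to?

20:1

Input overshoot = -9 − (-29) = 20 dB.
Output overshoot = 20 − 19 = 1 dB.
Ratio = input overshoot / output overshoot = 20 / 1 = 20.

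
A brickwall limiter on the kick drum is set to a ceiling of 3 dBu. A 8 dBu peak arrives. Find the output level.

At ∞:1, everything above 3 dBu is held at the ceiling.

3 dBu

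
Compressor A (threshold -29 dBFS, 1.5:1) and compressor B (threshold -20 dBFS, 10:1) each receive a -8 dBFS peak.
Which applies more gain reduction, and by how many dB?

B, by 3.8 dB

A: 21 dB over, compressed to 14 dB over, so 7 dB of GR.
B: 12 dB over, compressed to 1.2 dB over, so 10.8 dB of GR.
Difference: 3.8 dB in favour of B.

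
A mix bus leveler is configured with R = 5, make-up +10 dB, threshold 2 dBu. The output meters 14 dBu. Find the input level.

12 dBu

Remove make-up: 14 − 10 = 4 dBu.
Post-compression overshoot = 4 − 2 = 2 dB.
Input overshoot = R × output overshoot = 10 dB → input = 2 + 10 = 12 dBu.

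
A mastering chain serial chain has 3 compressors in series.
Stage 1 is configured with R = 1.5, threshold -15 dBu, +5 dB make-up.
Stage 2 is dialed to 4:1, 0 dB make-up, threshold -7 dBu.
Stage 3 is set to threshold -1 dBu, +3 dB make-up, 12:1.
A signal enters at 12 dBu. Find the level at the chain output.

Stage 1: overshoot 27 dB → 27/1.5 = 18 dB → 3 dBu; +5 dB make-up → 8 dBu.
Stage 2: overshoot 15 dB → 15/4 = 3.75 dB → -3.25 dBu.
Stage 3: -3.25 dBu ≤ -1 dBu, so stage 3 doesn't engage; make-up brings it to -0.25 dBu.

-0.25 dBu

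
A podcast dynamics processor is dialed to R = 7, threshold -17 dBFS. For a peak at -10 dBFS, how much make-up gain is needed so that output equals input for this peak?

6 dB

Without make-up, output = threshold + overshoot/7 = -17 + 1 = -16 dBFS.
Gap to target: 6 dB.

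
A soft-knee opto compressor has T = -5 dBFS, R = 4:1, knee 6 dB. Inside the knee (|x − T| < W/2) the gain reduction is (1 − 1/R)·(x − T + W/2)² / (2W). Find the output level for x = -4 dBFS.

x − T + W/2 = -4 − (-5) + 3 = 4.
GR = (1 − 1/4) × 4² / 12 = 0.75 × 16 / 12 = 1 dB.
Output = -4 − 1 = -5 dBFS.

-5 dBFS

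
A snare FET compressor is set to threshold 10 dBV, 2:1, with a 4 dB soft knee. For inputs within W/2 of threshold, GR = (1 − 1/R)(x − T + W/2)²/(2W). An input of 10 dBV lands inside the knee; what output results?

9.75 dBV

x − T + W/2 = 10 − 10 + 2 = 2.
GR = (1 − 1/2) × 2² / 8 = 0.5 × 4 / 8 = 0.25 dB.
Output = 10 − 0.25 = 9.75 dBV.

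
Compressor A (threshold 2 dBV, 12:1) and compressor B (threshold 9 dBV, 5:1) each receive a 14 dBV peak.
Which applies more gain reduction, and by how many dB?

A: overshoot 12 dB → output overshoot 1 dB → GR 11 dB.
B: overshoot 5 dB → output overshoot 1 dB → GR 4 dB.
Difference: 7 dB in favour of A.

A, by 7 dB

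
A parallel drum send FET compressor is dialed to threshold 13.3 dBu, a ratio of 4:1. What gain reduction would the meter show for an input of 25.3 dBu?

25.3 dBu exceeds the threshold by 12 dB.
At 4:1, output sits 12/4 = 3 dB above threshold.
So the signal is attenuated by 12 − 3 = 9 dB.

9 dB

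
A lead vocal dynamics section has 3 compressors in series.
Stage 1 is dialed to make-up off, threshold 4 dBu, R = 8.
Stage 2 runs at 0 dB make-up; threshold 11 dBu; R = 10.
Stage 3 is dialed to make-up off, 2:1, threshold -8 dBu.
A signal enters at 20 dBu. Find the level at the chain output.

-1 dBu

Stage 1: overshoot 16 dB → 16/8 = 2 dB → 6 dBu.
Stage 2: below threshold (6 ≤ 11); passes unchanged; output 6 dBu.
Stage 3: 6 dBu is 14 dB over -8 dBu; at 2:1 that becomes 7 dB over, giving -1 dBu.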